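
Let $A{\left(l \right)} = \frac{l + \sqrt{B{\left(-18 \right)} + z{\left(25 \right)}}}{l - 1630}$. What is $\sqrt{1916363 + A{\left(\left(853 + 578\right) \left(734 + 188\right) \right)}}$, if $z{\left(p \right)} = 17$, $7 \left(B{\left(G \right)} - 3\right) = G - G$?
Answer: $\frac{\sqrt{207981827271437201 + 164719 \sqrt{5}}}{329438} \approx 1384.3$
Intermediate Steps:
$B{\left(G \right)} = 3$ ($B{\left(G \right)} = 3 + \frac{G - G}{7} = 3 + \frac{1}{7} \cdot 0 = 3 + 0 = 3$)
$A{\left(l \right)} = \frac{l + 2 \sqrt{5}}{-1630 + l}$ ($A{\left(l \right)} = \frac{l + \sqrt{3 + 17}}{l - 1630} = \frac{l + \sqrt{20}}{-1630 + l} = \frac{l + 2 \sqrt{5}}{-1630 + l}$)
$\sqrt{1916363 + A{\left(\left(853 + 578\right) \left(734 + 188\right) \right)}} = \sqrt{1916363 + \frac{\left(853 + 578\right) \left(734 + 188\right) + 2 \sqrt{5}}{-1630 + \left(853 + 578\right) \left(734 + 188\right)}} = \sqrt{1916363 + \frac{1431 \cdot 922 + 2 \sqrt{5}}{-1630 + 1431 \cdot 922}} = \sqrt{1916363 + \frac{1319382 + 2 \sqrt{5}}{-1630 + 1319382}} = \sqrt{1916363 + \frac{1319382 + 2 \sqrt{5}}{1317752}} = \sqrt{1916363 + \left(\frac{659691}{658876} + \frac{\sqrt{5}}{658876}\right)} = \sqrt{\frac{1262646247679}{658876} + \frac{\sqrt{5}}{658876}}$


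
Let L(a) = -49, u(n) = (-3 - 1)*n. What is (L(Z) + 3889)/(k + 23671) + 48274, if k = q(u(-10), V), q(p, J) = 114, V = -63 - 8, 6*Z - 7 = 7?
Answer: 229640186/4757 ≈ 48274.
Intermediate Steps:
Z = 7/3 (Z = 7/6 + (⅙)*7 = 7/6 + 7/6 = 7/3 ≈ 2.3333)
u(n) = -4*n
V = -71
k = 114
(L(Z) + 3889)/(k + 23671) + 48274 = (-49 + 3889)/(114 + 23671) + 48274 = 3840/23785 + 48274 = 3840*(1/23785) + 48274 = 768/4757 + 48274 = 229640186/4757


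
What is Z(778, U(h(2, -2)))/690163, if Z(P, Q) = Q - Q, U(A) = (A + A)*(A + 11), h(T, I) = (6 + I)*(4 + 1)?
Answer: 0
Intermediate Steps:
h(T, I) = 30 + 5*I (h(T, I) = (6 + I)*5 = 30 + 5*I)
U(A) = 2*A*(11 + A) (U(A) = (2*A)*(11 + A) = 2*A*(11 + A))
Z(P, Q) = 0
Z(778, U(h(2, -2)))/690163 = 0/690163 = 0*(1/690163) = 0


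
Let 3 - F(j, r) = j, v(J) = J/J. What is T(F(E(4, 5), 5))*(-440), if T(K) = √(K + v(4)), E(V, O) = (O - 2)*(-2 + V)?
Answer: -440*I*√2 ≈ -622.25*I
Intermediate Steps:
E(V, O) = (-2 + O)*(-2 + V)
v(J) = 1
F(j, r) = 3 - j
T(K) = √(1 + K) (T(K) = √(K + 1) = √(1 + K))
T(F(E(4, 5), 5))*(-440) = √(1 + (3 - (4 - 2*5 - 2*4 + 5*4)))*(-440) = √(1 + (3 - (4 - 10 - 8 + 20)))*(-440) = √(1 + (3 - 1*6))*(-440) = √(1 + (3 - 6))*(-440) = √(1 - 3)*(-440) = √(-2)*(-440) = (I*√2)*(-440) = -440*I*√2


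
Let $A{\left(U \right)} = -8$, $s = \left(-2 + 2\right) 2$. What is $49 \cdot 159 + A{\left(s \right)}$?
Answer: $7783$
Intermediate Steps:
$s = 0$ ($s = 0 \cdot 2 = 0$)
$49 \cdot 159 + A{\left(s \right)} = 49 \cdot 159 - 8 = 7791 - 8 = 7783$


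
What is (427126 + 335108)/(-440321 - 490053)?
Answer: -381117/465187 ≈ -0.81928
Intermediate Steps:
(427126 + 335108)/(-440321 - 490053) = 762234/(-930374) = 762234*(-1/930374) = -381117/465187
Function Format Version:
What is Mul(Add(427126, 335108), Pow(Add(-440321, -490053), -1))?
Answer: Rational(-381117, 465187) ≈ -0.81928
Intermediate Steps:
Mul(Add(427126, 335108), Pow(Add(-440321, -490053), -1)) = Mul(762234, Pow(-930374, -1)) = Mul(762234, Rational(-1, 930374)) = Rational(-381117, 465187)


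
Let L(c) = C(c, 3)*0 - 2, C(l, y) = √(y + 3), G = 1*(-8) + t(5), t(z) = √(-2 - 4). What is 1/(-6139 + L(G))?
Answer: -1/6141 ≈ -0.00016284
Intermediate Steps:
t(z) = I*√6 (t(z) = √(-6) = I*√6)
G = -8 + I*√6 (G = 1*(-8) + I*√6 = -8 + I*√6 ≈ -8.0 + 2.4495*I)
C(l, y) = √(3 + y)
L(c) = -2 (L(c) = √(3 + 3)*0 - 2 = √6*0 - 2 = 0 - 2 = -2)
1/(-6139 + L(G)) = 1/(-6139 - 2) = 1/(-6141) = -1/6141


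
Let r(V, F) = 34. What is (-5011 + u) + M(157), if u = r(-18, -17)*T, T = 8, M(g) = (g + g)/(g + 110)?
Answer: -1264999/267 ≈ -4737.8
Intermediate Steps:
M(g) = 2*g/(110 + g) (M(g) = (2*g)/(110 + g) = 2*g/(110 + g))
u = 272 (u = 34*8 = 272)
(-5011 + u) + M(157) = (-5011 + 272) + 2*157/(110 + 157) = -4739 + 2*157/267 = -4739 + 2*157*(1/267) = -4739 + 314/267 = -1264999/267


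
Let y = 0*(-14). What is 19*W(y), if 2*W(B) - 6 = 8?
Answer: 133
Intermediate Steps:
y = 0
W(B) = 7 (W(B) = 3 + (½)*8 = 3 + 4 = 7)
19*W(y) = 19*7 = 133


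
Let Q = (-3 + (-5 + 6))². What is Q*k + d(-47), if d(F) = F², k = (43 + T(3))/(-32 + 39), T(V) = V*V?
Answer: 15671/7 ≈ 2238.7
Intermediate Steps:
T(V) = V²
k = 52/7 (k = (43 + 3²)/(-32 + 39) = (43 + 9)/7 = 52*(⅐) = 52/7 ≈ 7.4286)
Q = 4 (Q = (-3 + 1)² = (-2)² = 4)
Q*k + d(-47) = 4*(52/7) + (-47)² = 208/7 + 2209 = 15671/7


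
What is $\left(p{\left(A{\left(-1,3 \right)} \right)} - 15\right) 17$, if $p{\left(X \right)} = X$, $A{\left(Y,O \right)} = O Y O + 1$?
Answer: $-391$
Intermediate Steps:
$A{\left(Y,O \right)} = 1 + Y O^{2}$ ($A{\left(Y,O \right)} = Y O^{2} + 1 = 1 + Y O^{2}$)
$\left(p{\left(A{\left(-1,3 \right)} \right)} - 15\right) 17 = \left(\left(1 - 3^{2}\right) - 15\right) 17 = \left(\left(1 - 9\right) - 15\right) 17 = \left(-8 - 15\right) 17 = \left(-23\right) 17 = -391$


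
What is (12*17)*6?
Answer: 1224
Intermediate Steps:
(12*17)*6 = 204*6 = 1224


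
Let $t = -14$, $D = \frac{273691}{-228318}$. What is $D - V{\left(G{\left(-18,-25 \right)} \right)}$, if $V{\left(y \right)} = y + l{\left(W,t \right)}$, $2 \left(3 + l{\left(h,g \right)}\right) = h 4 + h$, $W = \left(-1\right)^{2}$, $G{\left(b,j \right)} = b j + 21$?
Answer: $- \frac{53848655}{114159} \approx -471.7$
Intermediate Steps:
$G{\left(b,j \right)} = 21 + b j$
$W = 1$
$D = - \frac{273691}{228318}$ ($D = 273691 \left(- \frac{1}{228318}\right) = - \frac{273691}{228318} \approx -1.1987$)
$l{\left(h,g \right)} = -3 + \frac{5 h}{2}$ ($l{\left(h,g \right)} = -3 + \frac{h 4 + h}{2} = -3 + \frac{4 h + h}{2} = -3 + \frac{5 h}{2}$)
$V{\left(y \right)} = - \frac{1}{2} + y$ ($V{\left(y \right)} = y + \left(-3 + \frac{5}{2} \cdot 1\right) = y + \left(-3 + \frac{5}{2}\right) = y - \frac{1}{2} = - \frac{1}{2} + y$)
$D - V{\left(G{\left(-18,-25 \right)} \right)} = - \frac{273691}{228318} - \left(- \frac{1}{2} + \left(21 - -450\right)\right) = - \frac{273691}{228318} - \left(- \frac{1}{2} + \left(21 + 450\right)\right) = - \frac{273691}{228318} - \left(- \frac{1}{2} + 471\right) = - \frac{273691}{228318} - \frac{941}{2} = - \frac{53848655}{114159}$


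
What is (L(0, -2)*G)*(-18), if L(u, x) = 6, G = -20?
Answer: 2160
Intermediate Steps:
(L(0, -2)*G)*(-18) = (6*(-20))*(-18) = -120*(-18) = 2160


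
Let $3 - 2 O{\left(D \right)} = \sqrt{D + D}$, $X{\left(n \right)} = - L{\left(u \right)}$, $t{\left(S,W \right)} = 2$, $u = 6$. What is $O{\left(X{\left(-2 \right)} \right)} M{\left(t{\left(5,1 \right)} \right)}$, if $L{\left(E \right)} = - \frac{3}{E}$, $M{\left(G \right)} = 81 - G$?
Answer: $79$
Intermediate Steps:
$X{\left(n \right)} = \frac{1}{2}$ ($X{\left(n \right)} = - \frac{-3}{6} = \left(-1\right) \left(- \frac{1}{2}\right) = \frac{1}{2}$)
$O{\left(D \right)} = \frac{3}{2} - \frac{\sqrt{2} \sqrt{D}}{2}$ ($O{\left(D \right)} = \frac{3}{2} - \frac{\sqrt{D + D}}{2} = \frac{3}{2} - \frac{\sqrt{2 D}}{2} = \frac{3}{2} - \frac{\sqrt{2} \sqrt{D}}{2}$)
$O{\left(X{\left(-2 \right)} \right)} M{\left(t{\left(5,1 \right)} \right)} = \left(\frac{3}{2} - \frac{\sqrt{2}}{2 \sqrt{2}}\right) \left(81 - 2\right) = \left(\frac{3}{2} - \frac{\sqrt{2} \frac{\sqrt{2}}{2}}{2}\right) \left(81 - 2\right) = \left(\frac{3}{2} - \frac{1}{2}\right) 79 = 1 \cdot 79 = 79$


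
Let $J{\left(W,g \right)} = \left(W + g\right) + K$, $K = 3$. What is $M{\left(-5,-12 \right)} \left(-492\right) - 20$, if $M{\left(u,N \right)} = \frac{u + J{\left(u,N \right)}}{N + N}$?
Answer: $- \frac{819}{2} \approx -409.5$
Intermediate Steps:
$J{\left(W,g \right)} = 3 + W + g$ ($J{\left(W,g \right)} = \left(W + g\right) + 3 = 3 + W + g$)
$M{\left(u,N \right)} = \frac{3 + N + 2 u}{2 N}$ ($M{\left(u,N \right)} = \frac{u + \left(3 + u + N\right)}{N + N} = \frac{u + \left(3 + N + u\right)}{2 N} = \left(3 + N + 2 u\right) \frac{1}{2 N} = \frac{3 + N + 2 u}{2 N}$)
$M{\left(-5,-12 \right)} \left(-492\right) - 20 = \frac{3 - 12 + 2 \left(-5\right)}{2 \left(-12\right)} \left(-492\right) - 20 = \frac{1}{2} \left(- \frac{1}{12}\right) \left(3 - 12 - 10\right) \left(-492\right) - 20 = \frac{1}{2} \left(- \frac{1}{12}\right) \left(-19\right) \left(-492\right) - 20 = \frac{19}{24} \left(-492\right) - 20 = - \frac{779}{2} - 20 = - \frac{819}{2}$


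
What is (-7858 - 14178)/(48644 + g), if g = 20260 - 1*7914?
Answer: -11018/30495 ≈ -0.36131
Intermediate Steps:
g = 12346 (g = 20260 - 7914 = 12346)
(-7858 - 14178)/(48644 + g) = (-7858 - 14178)/(48644 + 12346) = -22036/60990 = -22036*1/60990 = -11018/30495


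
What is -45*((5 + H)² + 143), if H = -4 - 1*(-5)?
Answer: -8055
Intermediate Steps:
H = 1 (H = -4 + 5 = 1)
-45*((5 + H)² + 143) = -45*((5 + 1)² + 143) = -45*(6² + 143) = -45*(36 + 143) = -45*179 = -8055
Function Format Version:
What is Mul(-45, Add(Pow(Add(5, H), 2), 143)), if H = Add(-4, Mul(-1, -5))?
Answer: -8055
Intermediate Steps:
H = 1 (H = Add(-4, 5) = 1)
Mul(-45, Add(Pow(Add(5, H), 2), 143)) = Mul(-45, Add(Pow(Add(5, 1), 2), 143)) = Mul(-45, Add(Pow(6, 2), 143)) = Mul(-45, Add(36, 143)) = Mul(-45, 179) = -8055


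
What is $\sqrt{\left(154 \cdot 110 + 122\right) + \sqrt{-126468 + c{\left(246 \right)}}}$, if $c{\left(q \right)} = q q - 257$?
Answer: $\sqrt{17062 + i \sqrt{66209}} \approx 130.63 + 0.9849 i$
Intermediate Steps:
$c{\left(q \right)} = -257 + q^{2}$ ($c{\left(q \right)} = q^{2} - 257 = -257 + q^{2}$)
$\sqrt{\left(154 \cdot 110 + 122\right) + \sqrt{-126468 + c{\left(246 \right)}}} = \sqrt{\left(154 \cdot 110 + 122\right) + \sqrt{-126468 - \left(257 - 246^{2}\right)}} = \sqrt{\left(16940 + 122\right) + \sqrt{-126468 + \left(-257 + 60516\right)}} = \sqrt{17062 + \sqrt{-126468 + 60259}} = \sqrt{17062 + \sqrt{-66209}} = \sqrt{17062 + i \sqrt{66209}}$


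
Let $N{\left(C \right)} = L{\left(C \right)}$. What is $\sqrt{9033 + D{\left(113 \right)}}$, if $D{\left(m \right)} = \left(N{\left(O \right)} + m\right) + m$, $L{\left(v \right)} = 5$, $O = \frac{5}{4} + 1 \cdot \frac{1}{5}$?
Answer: $4 \sqrt{579} \approx 96.25$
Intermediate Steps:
$O = \frac{29}{20}$ ($O = 5 \cdot \frac{1}{4} + 1 \cdot \frac{1}{5} = \frac{5}{4} + \frac{1}{5} = \frac{29}{20} \approx 1.45$)
$N{\left(C \right)} = 5$
$D{\left(m \right)} = 5 + 2 m$ ($D{\left(m \right)} = \left(5 + m\right) + m = 5 + 2 m$)
$\sqrt{9033 + D{\left(113 \right)}} = \sqrt{9033 + \left(5 + 2 \cdot 113\right)} = \sqrt{9033 + \left(5 + 226\right)} = \sqrt{9033 + 231} = \sqrt{9264} = 4 \sqrt{579}$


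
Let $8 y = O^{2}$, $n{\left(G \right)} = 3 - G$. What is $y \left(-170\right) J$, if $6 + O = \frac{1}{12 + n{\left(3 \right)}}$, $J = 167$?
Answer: $- \frac{71556995}{576} \approx -1.2423 \cdot 10^{5}$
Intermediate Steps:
$O = - \frac{71}{12}$ ($O = -6 + \frac{1}{12 + \left(3 - 3\right)} = -6 + \frac{1}{12 + 0} = -6 + \frac{1}{12} = - \frac{71}{12} \approx -5.9167$)
$y = \frac{5041}{1152}$ ($y = \frac{\left(- \frac{71}{12}\right)^{2}}{8} = \frac{1}{8} \cdot \frac{5041}{144} = \frac{5041}{1152} \approx 4.3759$)
$y \left(-170\right) J = \frac{5041}{1152} \left(-170\right) 167 = \left(- \frac{428485}{576}\right) 167 = - \frac{71556995}{576}$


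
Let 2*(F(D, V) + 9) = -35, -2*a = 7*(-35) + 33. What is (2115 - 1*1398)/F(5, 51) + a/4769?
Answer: -6833128/252757 ≈ -27.034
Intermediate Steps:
a = 106 (a = -(7*(-35) + 33)/2 = -(-245 + 33)/2 = -½*(-212) = 106)
F(D, V) = -53/2 (F(D, V) = -9 + (½)*(-35) = -9 - 35/2 = -53/2)
(2115 - 1*1398)/F(5, 51) + a/4769 = (2115 - 1*1398)/(-53/2) + 106/4769 = (2115 - 1398)*(-2/53) + 106*(1/4769) = 717*(-2/53) + 106/4769 = -1434/53 + 106/4769 = -6833128/252757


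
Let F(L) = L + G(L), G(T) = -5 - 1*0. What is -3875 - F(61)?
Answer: -3931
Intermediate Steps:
G(T) = -5 (G(T) = -5 + 0 = -5)
F(L) = -5 + L (F(L) = L - 5 = -5 + L)
-3875 - F(61) = -3875 - (-5 + 61) = -3875 - 1*56 = -3875 - 56 = -3931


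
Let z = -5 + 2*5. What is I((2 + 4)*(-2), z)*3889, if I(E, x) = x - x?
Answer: 0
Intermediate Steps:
z = 5 (z = -5 + 10 = 5)
I(E, x) = 0
I((2 + 4)*(-2), z)*3889 = 0*3889 = 0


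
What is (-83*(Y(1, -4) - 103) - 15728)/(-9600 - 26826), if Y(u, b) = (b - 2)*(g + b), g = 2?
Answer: 2725/12142 ≈ 0.22443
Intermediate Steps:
Y(u, b) = (-2 + b)*(2 + b) (Y(u, b) = (b - 2)*(2 + b) = (-2 + b)*(2 + b))
(-83*(Y(1, -4) - 103) - 15728)/(-9600 - 26826) = (-83*((-4 + (-4)**2) - 103) - 15728)/(-9600 - 26826) = (-83*((-4 + 16) - 103) - 15728)/(-36426) = (-83*(12 - 103) - 15728)*(-1/36426) = (-83*(-91) - 15728)*(-1/36426) = (7553 - 15728)*(-1/36426) = -8175*(-1/36426) = 2725/12142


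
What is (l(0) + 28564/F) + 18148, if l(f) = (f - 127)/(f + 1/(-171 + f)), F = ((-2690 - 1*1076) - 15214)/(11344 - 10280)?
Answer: 181561401/4745 ≈ 38264.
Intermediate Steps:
F = -4745/266 (F = ((-2690 - 1076) - 15214)/1064 = (-3766 - 15214)*(1/1064) = -18980*1/1064 = -4745/266 ≈ -17.838)
l(f) = (-127 + f)/(f + 1/(-171 + f))
(l(0) + 28564/F) + 18148 = ((21717 + 0² - 298*0)/(1 + 0² - 171*0) + 28564/(-4745/266)) + 18148 = ((21717 + 0 + 0)/(1 + 0 + 0) + 28564*(-266/4745)) + 18148 = (21717/1 - 7598024/4745) + 18148 = (1*21717 - 7598024/4745) + 18148 = (21717 - 7598024/4745) + 18148 = 95449141/4745 + 18148 = 181561401/4745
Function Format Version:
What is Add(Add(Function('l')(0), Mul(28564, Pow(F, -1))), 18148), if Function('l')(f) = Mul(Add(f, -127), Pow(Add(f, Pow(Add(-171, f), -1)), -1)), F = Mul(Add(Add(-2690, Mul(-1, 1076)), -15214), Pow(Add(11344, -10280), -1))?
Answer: Rational(181561401, 4745) ≈ 38264.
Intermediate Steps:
F = Rational(-4745, 266) (F = Mul(Add(Add(-2690, -1076), -15214), Pow(1064, -1)) = Mul(Add(-3766, -15214), Rational(1, 1064)) = Mul(-18980, Rational(1, 1064)) = Rational(-4745, 266) ≈ -17.838)
Function('l')(f) = Mul(Pow(Add(f, Pow(Add(-171, f), -1)), -1), Add(-127, f)) (Function('l')(f) = Mul(Add(-127, f), Pow(Add(f, Pow(Add(-171, f), -1)), -1)) = Mul(Pow(Add(f, Pow(Add(-171, f), -1)), -1), Add(-127, f)))
Add(Add(Function('l')(0), Mul(28564, Pow(F, -1))), 18148) = Add(Add(Mul(Pow(Add(1, Pow(0, 2), Mul(-171, 0)), -1), Add(21717, Pow(0, 2), Mul(-298, 0))), Mul(28564, Pow(Rational(-4745, 266), -1))), 18148) = Add(Add(Mul(Pow(Add(1, 0, 0), -1), Add(21717, 0, 0)), Mul(28564, Rational(-266, 4745))), 18148) = Add(Add(Mul(Pow(1, -1), 21717), Rational(-7598024, 4745)), 18148) = Add(Add(Mul(1, 21717), Rational(-7598024, 4745)), 18148) = Add(Add(21717, Rational(-7598024, 4745)), 18148) = Add(Rational(95449141, 4745), 18148) = Rational(181561401, 4745)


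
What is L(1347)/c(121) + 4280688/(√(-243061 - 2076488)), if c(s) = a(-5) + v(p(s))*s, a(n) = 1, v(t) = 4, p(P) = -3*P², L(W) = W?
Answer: 1347/485 - 1426896*I*√2319549/773183 ≈ 2.7773 - 2810.7*I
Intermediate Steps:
c(s) = 1 + 4*s
L(1347)/c(121) + 4280688/(√(-243061 - 2076488)) = 1347/(1 + 4*121) + 4280688/(√(-243061 - 2076488)) = 1347/(1 + 484) + 4280688/(√(-2319549)) = 1347/485 + 4280688/((I*√2319549)) = 1347*(1/485) + 4280688*(-I*√2319549/2319549) = 1347/485 - 1426896*I*√2319549/773183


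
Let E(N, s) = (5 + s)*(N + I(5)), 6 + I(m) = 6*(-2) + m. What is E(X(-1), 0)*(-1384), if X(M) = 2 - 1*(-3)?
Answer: 55360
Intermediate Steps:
I(m) = -18 + m (I(m) = -6 + (6*(-2) + m) = -6 + (-12 + m) = -18 + m)
X(M) = 5 (X(M) = 2 + 3 = 5)
E(N, s) = (-13 + N)*(5 + s) (E(N, s) = (5 + s)*(N + (-18 + 5)) = (5 + s)*(N - 13) = (5 + s)*(-13 + N) = (-13 + N)*(5 + s))
E(X(-1), 0)*(-1384) = (-65 - 13*0 + 5*5 + 5*0)*(-1384) = (-65 + 0 + 25 + 0)*(-1384) = -40*(-1384) = 55360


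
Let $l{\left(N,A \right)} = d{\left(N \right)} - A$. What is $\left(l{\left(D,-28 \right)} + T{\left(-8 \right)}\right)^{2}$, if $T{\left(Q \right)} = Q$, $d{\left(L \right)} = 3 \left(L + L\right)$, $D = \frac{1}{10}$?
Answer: $\frac{10609}{25} \approx 424.36$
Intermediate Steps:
$D = \frac{1}{10} \approx 0.1$
$d{\left(L \right)} = 6 L$ ($d{\left(L \right)} = 3 \cdot 2 L = 6 L$)
$l{\left(N,A \right)} = - A + 6 N$ ($l{\left(N,A \right)} = 6 N - A = - A + 6 N$)
$\left(l{\left(D,-28 \right)} + T{\left(-8 \right)}\right)^{2} = \left(\left(\left(-1\right) \left(-28\right) + 6 \cdot \frac{1}{10}\right) - 8\right)^{2} = \left(\left(28 + \frac{3}{5}\right) - 8\right)^{2} = \left(\frac{143}{5} - 8\right)^{2} = \left(\frac{103}{5}\right)^{2} = \frac{10609}{25}$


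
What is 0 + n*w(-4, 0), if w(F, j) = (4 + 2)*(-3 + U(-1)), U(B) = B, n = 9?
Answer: -216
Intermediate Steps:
w(F, j) = -24 (w(F, j) = (4 + 2)*(-3 - 1) = 6*(-4) = -24)
0 + n*w(-4, 0) = 0 + 9*(-24) = 0 - 216 = -216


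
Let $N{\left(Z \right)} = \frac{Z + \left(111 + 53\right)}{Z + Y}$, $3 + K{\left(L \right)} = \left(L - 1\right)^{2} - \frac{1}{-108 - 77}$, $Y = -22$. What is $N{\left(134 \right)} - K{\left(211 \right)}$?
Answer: $- \frac{456817411}{10360} \approx -44094.0$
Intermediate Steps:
$K{\left(L \right)} = - \frac{554}{185} + \left(-1 + L\right)^{2}$ ($K{\left(L \right)} = -3 + \left(\left(L - 1\right)^{2} - \frac{1}{-108 - 77}\right) = -3 + \left(\left(-1 + L\right)^{2} - \frac{1}{-185}\right) = -3 + \left(\left(-1 + L\right)^{2} - - \frac{1}{185}\right) = -3 + \left(\left(-1 + L\right)^{2} + \frac{1}{185}\right) = -3 + \left(\frac{1}{185} + \left(-1 + L\right)^{2}\right) = - \frac{554}{185} + \left(-1 + L\right)^{2}$)
$N{\left(Z \right)} = \frac{164 + Z}{-22 + Z}$ ($N{\left(Z \right)} = \frac{Z + \left(111 + 53\right)}{Z - 22} = \frac{Z + 164}{-22 + Z} = \frac{164 + Z}{-22 + Z}$)
$N{\left(134 \right)} - K{\left(211 \right)} = \frac{164 + 134}{-22 + 134} - \left(- \frac{554}{185} + \left(-1 + 211\right)^{2}\right) = \frac{1}{112} \cdot 298 - \left(- \frac{554}{185} + 210^{2}\right) = \frac{1}{112} \cdot 298 - \left(- \frac{554}{185} + 44100\right) = \frac{149}{56} - \frac{8157946}{185} = - \frac{456817411}{10360}$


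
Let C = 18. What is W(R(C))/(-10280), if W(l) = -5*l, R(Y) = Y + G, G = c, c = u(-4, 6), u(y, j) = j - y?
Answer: 7/514 ≈ 0.013619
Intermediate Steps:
c = 10 (c = 6 - 1*(-4) = 6 + 4 = 10)
G = 10
R(Y) = 10 + Y (R(Y) = Y + 10 = 10 + Y)
W(R(C))/(-10280) = -5*(10 + 18)/(-10280) = -5*28*(-1/10280) = -140*(-1/10280) = 7/514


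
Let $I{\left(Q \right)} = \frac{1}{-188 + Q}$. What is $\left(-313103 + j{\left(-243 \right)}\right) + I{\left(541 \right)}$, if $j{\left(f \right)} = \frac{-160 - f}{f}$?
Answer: $- \frac{26857691293}{85779} \approx -3.131 \cdot 10^{5}$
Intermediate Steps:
$j{\left(f \right)} = \frac{-160 - f}{f}$
$\left(-313103 + j{\left(-243 \right)}\right) + I{\left(541 \right)} = \left(-313103 + \frac{-160 - -243}{-243}\right) + \frac{1}{-188 + 541} = \left(-313103 - \frac{-160 + 243}{243}\right) + \frac{1}{353} = \left(-313103 - \frac{83}{243}\right) + \frac{1}{353} = - \frac{76084112}{243} + \frac{1}{353} = - \frac{26857691293}{85779}$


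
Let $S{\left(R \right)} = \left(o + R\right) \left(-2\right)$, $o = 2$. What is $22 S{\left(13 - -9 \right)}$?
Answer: $-1056$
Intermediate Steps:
$S{\left(R \right)} = -4 - 2 R$ ($S{\left(R \right)} = \left(2 + R\right) \left(-2\right) = -4 - 2 R$)
$22 S{\left(13 - -9 \right)} = 22 \left(-4 - 2 \left(13 - -9\right)\right) = 22 \left(-4 - 2 \left(13 + 9\right)\right) = 22 \left(-4 - 44\right) = 22 \left(-48\right) = -1056$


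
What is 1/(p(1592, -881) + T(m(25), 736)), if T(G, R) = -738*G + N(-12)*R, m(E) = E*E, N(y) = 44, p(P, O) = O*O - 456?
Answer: 1/346839 ≈ 2.8832e-6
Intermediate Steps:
p(P, O) = -456 + O**2 (p(P, O) = O**2 - 456 = -456 + O**2)
m(E) = E**2
T(G, R) = -738*G + 44*R
1/(p(1592, -881) + T(m(25), 736)) = 1/((-456 + (-881)**2) + (-738*25**2 + 44*736)) = 1/((-456 + 776161) + (-738*625 + 32384)) = 1/(775705 + (-461250 + 32384)) = 1/(775705 - 428866) = 1/346839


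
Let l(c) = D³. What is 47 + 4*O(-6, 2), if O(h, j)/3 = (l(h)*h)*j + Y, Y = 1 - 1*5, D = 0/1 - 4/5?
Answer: 9091/125 ≈ 72.728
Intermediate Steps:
D = -⅘ (D = 0*1 - 4*⅕ = 0 - ⅘ = -⅘ ≈ -0.80000)
l(c) = -64/125 (l(c) = (-⅘)³ = -64/125)
Y = -4 (Y = 1 - 5 = -4)
O(h, j) = -12 - 192*h*j/125 (O(h, j) = 3*((-64*h/125)*j - 4) = 3*(-64*h*j/125 - 4) = 3*(-4 - 64*h*j/125) = -12 - 192*h*j/125)
47 + 4*O(-6, 2) = 47 + 4*(-12 - 192/125*(-6)*2) = 47 + 4*(-12 + 2304/125) = 47 + 4*(804/125) = 47 + 3216/125 = 9091/125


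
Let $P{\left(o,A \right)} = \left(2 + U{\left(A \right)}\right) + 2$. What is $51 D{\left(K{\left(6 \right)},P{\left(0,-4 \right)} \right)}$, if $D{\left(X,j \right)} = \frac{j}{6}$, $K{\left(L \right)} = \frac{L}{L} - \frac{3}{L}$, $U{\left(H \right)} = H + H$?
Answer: $-34$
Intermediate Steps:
$U{\left(H \right)} = 2 H$
$K{\left(L \right)} = 1 - \frac{3}{L}$
$P{\left(o,A \right)} = 4 + 2 A$ ($P{\left(o,A \right)} = \left(2 + 2 A\right) + 2 = 4 + 2 A$)
$D{\left(X,j \right)} = \frac{j}{6}$ ($D{\left(X,j \right)} = j \frac{1}{6} = \frac{j}{6}$)
$51 D{\left(K{\left(6 \right)},P{\left(0,-4 \right)} \right)} = 51 \frac{4 + 2 \left(-4\right)}{6} = 51 \frac{4 - 8}{6} = 51 \cdot \frac{1}{6} \left(-4\right) = 51 \left(- \frac{2}{3}\right) = -34$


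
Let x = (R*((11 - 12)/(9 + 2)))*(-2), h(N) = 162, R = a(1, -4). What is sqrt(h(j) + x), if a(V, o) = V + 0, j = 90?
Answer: 2*sqrt(4906)/11 ≈ 12.735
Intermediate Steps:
a(V, o) = V
R = 1
x = 2/11 (x = (1*((11 - 12)/(9 + 2)))*(-2) = (1*(-1/11))*(-2) = -1/11*(-2) = 2/11 ≈ 0.18182)
sqrt(h(j) + x) = sqrt(162 + 2/11) = sqrt(1784/11) = 2*sqrt(4906)/11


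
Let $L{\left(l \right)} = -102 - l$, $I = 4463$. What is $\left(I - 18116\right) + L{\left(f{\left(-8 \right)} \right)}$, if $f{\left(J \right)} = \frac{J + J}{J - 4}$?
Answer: $- \frac{41269}{3} \approx -13756.0$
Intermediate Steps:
$f{\left(J \right)} = \frac{2 J}{-4 + J}$
$\left(I - 18116\right) + L{\left(f{\left(-8 \right)} \right)} = \left(4463 - 18116\right) - \left(102 + 2 \left(-8\right) \frac{1}{-4 - 8}\right) = \left(4463 - 18116\right) - \left(102 + 2 \left(-8\right) \frac{1}{-12}\right) = -13653 - \left(102 + 2 \left(-8\right) \left(- \frac{1}{12}\right)\right) = -13653 - \frac{310}{3} = - \frac{41269}{3}$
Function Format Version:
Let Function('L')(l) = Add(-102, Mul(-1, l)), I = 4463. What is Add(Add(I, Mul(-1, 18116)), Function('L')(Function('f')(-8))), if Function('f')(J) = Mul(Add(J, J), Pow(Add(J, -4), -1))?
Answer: Rational(-41269, 3) ≈ -13756.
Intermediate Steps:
Function('f')(J) = Mul(2, J, Pow(Add(-4, J), -1)) (Function('f')(J) = Mul(Mul(2, J), Pow(Add(-4, J), -1)) = Mul(2, J, Pow(Add(-4, J), -1)))
Add(Add(I, Mul(-1, 18116)), Function('L')(Function('f')(-8))) = Add(Add(4463, Mul(-1, 18116)), Add(-102, Mul(-1, Mul(2, -8, Pow(Add(-4, -8), -1))))) = Add(Add(4463, -18116), Add(-102, Mul(-1, Mul(2, -8, Pow(-12, -1))))) = Add(-13653, Add(-102, Mul(-1, Mul(2, -8, Rational(-1, 12))))) = Add(-13653, Add(-102, Mul(-1, Rational(4, 3)))) = Add(-13653, Add(-102, Rational(-4, 3))) = Add(-13653, Rational(-310, 3)) = Rational(-41269, 3)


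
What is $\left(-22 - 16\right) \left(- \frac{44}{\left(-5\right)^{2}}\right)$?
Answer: $\frac{1672}{25} \approx 66.88$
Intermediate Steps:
$\left(-22 - 16\right) \left(- \frac{44}{\left(-5\right)^{2}}\right) = \left(-22 - 16\right) \left(- \frac{44}{25}\right) = - 38 \left(\left(-44\right) \frac{1}{25}\right) = \left(-38\right) \left(- \frac{44}{25}\right) = \frac{1672}{25}$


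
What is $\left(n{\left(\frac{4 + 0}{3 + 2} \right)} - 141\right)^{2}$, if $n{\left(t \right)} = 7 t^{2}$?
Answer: $\frac{11648569}{625} \approx 18638.0$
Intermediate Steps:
$\left(n{\left(\frac{4 + 0}{3 + 2} \right)} - 141\right)^{2} = \left(7 \left(\frac{4 + 0}{3 + 2}\right)^{2} - 141\right)^{2} = \left(7 \left(\frac{4}{5}\right)^{2} - 141\right)^{2} = \left(7 \cdot \frac{16}{25} - 141\right)^{2} = \left(\frac{112}{25} - 141\right)^{2} = \left(- \frac{3413}{25}\right)^{2} = \frac{11648569}{625}$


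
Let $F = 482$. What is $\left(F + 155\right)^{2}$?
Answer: $405769$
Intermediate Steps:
$\left(F + 155\right)^{2} = \left(482 + 155\right)^{2} = 637^{2} = 405769$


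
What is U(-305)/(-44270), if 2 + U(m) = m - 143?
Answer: 45/4427 ≈ 0.010165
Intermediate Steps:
U(m) = -145 + m (U(m) = -2 + (m - 143) = -2 + (-143 + m) = -145 + m)
U(-305)/(-44270) = (-145 - 305)/(-44270) = -450*(-1/44270) = 45/4427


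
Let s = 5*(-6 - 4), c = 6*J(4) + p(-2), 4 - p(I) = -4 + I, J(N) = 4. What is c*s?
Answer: -1700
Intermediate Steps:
p(I) = 8 - I (p(I) = 4 - (-4 + I) = 4 + (4 - I) = 8 - I)
c = 34 (c = 6*4 + (8 - 1*(-2)) = 24 + (8 + 2) = 24 + 10 = 34)
s = -50 (s = 5*(-10) = -50)
c*s = 34*(-50) = -1700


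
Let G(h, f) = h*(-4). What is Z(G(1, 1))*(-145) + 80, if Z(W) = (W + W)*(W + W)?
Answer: -9200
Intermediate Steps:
G(h, f) = -4*h
Z(W) = 4*W**2 (Z(W) = (2*W)*(2*W) = 4*W**2)
Z(G(1, 1))*(-145) + 80 = (4*(-4*1)**2)*(-145) + 80 = (4*(-4)**2)*(-145) + 80 = (4*16)*(-145) + 80 = 64*(-145) + 80 = -9280 + 80 = -9200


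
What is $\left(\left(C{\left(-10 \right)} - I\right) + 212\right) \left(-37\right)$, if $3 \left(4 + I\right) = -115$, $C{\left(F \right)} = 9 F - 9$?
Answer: $- \frac{17242}{3} \approx -5747.3$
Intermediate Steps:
$C{\left(F \right)} = -9 + 9 F$
$I = - \frac{127}{3}$ ($I = -4 + \frac{1}{3} \left(-115\right) = -4 - \frac{115}{3} = - \frac{127}{3} \approx -42.333$)
$\left(\left(C{\left(-10 \right)} - I\right) + 212\right) \left(-37\right) = \left(\left(\left(-9 + 9 \left(-10\right)\right) - - \frac{127}{3}\right) + 212\right) \left(-37\right) = \left(\left(\left(-9 - 90\right) + \frac{127}{3}\right) + 212\right) \left(-37\right) = \left(\left(-99 + \frac{127}{3}\right) + 212\right) \left(-37\right) = \left(- \frac{170}{3} + 212\right) \left(-37\right) = \frac{466}{3} \left(-37\right) = - \frac{17242}{3}$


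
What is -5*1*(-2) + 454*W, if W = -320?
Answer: -145270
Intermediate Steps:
-5*1*(-2) + 454*W = -5*1*(-2) + 454*(-320) = -5*(-2) - 145280 = 10 - 145280 = -145270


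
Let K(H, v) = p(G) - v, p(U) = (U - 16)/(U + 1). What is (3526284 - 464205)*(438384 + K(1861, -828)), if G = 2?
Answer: 1344887552046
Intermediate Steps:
p(U) = (-16 + U)/(1 + U)
K(H, v) = -14/3 - v (K(H, v) = (-16 + 2)/(1 + 2) - v = -14/3 - v)
(3526284 - 464205)*(438384 + K(1861, -828)) = (3526284 - 464205)*(438384 + (-14/3 - 1*(-828))) = 3062079*(438384 + (-14/3 + 828)) = 3062079*(438384 + 2470/3) = 3062079*(1317622/3) = 1344887552046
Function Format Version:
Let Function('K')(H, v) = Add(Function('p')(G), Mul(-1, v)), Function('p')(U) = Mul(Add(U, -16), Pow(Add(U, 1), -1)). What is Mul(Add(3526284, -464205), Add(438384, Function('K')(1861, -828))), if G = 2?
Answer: 1344887552046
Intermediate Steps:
Function('p')(U) = Mul(Pow(Add(1, U), -1), Add(-16, U)) (Function('p')(U) = Mul(Add(-16, U), Pow(Add(1, U), -1)) = Mul(Pow(Add(1, U), -1), Add(-16, U)))
Function('K')(H, v) = Add(Rational(-14, 3), Mul(-1, v)) (Function('K')(H, v) = Add(Mul(Pow(Add(1, 2), -1), Add(-16, 2)), Mul(-1, v)) = Add(Mul(Pow(3, -1), -14), Mul(-1, v)) = Add(Mul(Rational(1, 3), -14), Mul(-1, v)) = Add(Rational(-14, 3), Mul(-1, v)))
Mul(Add(3526284, -464205), Add(438384, Function('K')(1861, -828))) = Mul(Add(3526284, -464205), Add(438384, Add(Rational(-14, 3), Mul(-1, -828)))) = Mul(3062079, Add(438384, Add(Rational(-14, 3), 828))) = Mul(3062079, Add(438384, Rational(2470, 3))) = Mul(3062079, Rational(1317622, 3)) = 1344887552046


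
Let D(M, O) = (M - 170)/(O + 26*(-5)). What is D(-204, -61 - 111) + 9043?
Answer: 1365680/151 ≈ 9044.2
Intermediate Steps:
D(M, O) = (-170 + M)/(-130 + O) (D(M, O) = (-170 + M)/(O - 130) = (-170 + M)/(-130 + O))
D(-204, -61 - 111) + 9043 = (-170 - 204)/(-130 + (-61 - 111)) + 9043 = -374/(-130 - 172) + 9043 = -374/(-302) + 9043 = -1/302*(-374) + 9043 = 187/151 + 9043 = 1365680/151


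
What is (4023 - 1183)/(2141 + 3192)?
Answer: 2840/5333 ≈ 0.53253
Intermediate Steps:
(4023 - 1183)/(2141 + 3192) = 2840/5333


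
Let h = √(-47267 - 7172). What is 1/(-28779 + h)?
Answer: -28779/828285280 - 7*I*√1111/828285280 ≈ -3.4745e-5 - 2.8169e-7*I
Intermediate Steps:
h = 7*I*√1111 (h = √(-54439) = 7*I*√1111 ≈ 233.32*I)
1/(-28779 + h) = 1/(-28779 + 7*I*√1111)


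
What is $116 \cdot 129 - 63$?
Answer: $14901$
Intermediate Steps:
$116 \cdot 129 - 63 = 14964 - 63 = 14901$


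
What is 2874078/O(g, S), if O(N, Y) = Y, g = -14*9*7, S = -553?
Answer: -2874078/553 ≈ -5197.3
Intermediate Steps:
g = -882 (g = -126*7 = -882)
2874078/O(g, S) = 2874078/(-553) = 2874078*(-1/553) = -2874078/553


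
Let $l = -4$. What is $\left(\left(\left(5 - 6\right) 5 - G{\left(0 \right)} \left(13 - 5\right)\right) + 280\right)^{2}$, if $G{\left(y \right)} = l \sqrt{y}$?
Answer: $75625$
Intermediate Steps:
$G{\left(y \right)} = - 4 \sqrt{y}$
$\left(\left(\left(5 - 6\right) 5 - G{\left(0 \right)} \left(13 - 5\right)\right) + 280\right)^{2} = \left(\left(\left(5 - 6\right) 5 - - 4 \sqrt{0} \left(13 - 5\right)\right) + 280\right)^{2} = \left(\left(\left(-1\right) 5 - \left(-4\right) 0 \cdot 8\right) + 280\right)^{2} = \left(\left(-5 - 0 \cdot 8\right) + 280\right)^{2} = \left(\left(-5 - 0\right) + 280\right)^{2} = \left(\left(-5 + 0\right) + 280\right)^{2} = \left(-5 + 280\right)^{2} = 275^{2} = 75625$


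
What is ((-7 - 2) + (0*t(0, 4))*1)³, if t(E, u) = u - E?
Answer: -729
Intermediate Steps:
((-7 - 2) + (0*t(0, 4))*1)³ = ((-7 - 2) + (0*(4 - 1*0))*1)³ = (-9 + (0*(4 + 0))*1)³ = (-9 + (0*4)*1)³ = (-9 + 0*1)³ = (-9 + 0)³ = (-9)³ = -729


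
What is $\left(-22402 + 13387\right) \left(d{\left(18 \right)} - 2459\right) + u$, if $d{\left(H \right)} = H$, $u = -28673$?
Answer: $21976942$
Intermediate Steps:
$\left(-22402 + 13387\right) \left(d{\left(18 \right)} - 2459\right) + u = \left(-22402 + 13387\right) \left(18 - 2459\right) - 28673 = \left(-9015\right) \left(-2441\right) - 28673 = 22005615 - 28673 = 21976942$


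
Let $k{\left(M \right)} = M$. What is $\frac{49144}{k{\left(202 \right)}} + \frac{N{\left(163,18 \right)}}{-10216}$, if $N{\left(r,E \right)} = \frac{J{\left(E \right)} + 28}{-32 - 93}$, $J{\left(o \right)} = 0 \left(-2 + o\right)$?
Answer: $\frac{7844611707}{32244250} \approx 243.29$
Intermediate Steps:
$J{\left(o \right)} = 0$
$N{\left(r,E \right)} = - \frac{28}{125}$ ($N{\left(r,E \right)} = \frac{0 + 28}{-32 - 93} = \frac{28}{-125} = 28 \left(- \frac{1}{125}\right) = - \frac{28}{125}$)
$\frac{49144}{k{\left(202 \right)}} + \frac{N{\left(163,18 \right)}}{-10216} = \frac{49144}{202} - \frac{28}{125 \left(-10216\right)} = 49144 \cdot \frac{1}{202} - - \frac{7}{319250} = \frac{24572}{101} + \frac{7}{319250} = \frac{7844611707}{32244250}$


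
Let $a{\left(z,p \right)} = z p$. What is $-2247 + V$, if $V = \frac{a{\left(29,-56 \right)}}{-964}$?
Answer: $- \frac{541121}{241} \approx -2245.3$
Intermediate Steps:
$a{\left(z,p \right)} = p z$
$V = \frac{406}{241}$ ($V = \frac{\left(-56\right) 29}{-964} = \left(-1624\right) \left(- \frac{1}{964}\right) = \frac{406}{241} \approx 1.6846$)
$-2247 + V = -2247 + \frac{406}{241} = - \frac{541121}{241}$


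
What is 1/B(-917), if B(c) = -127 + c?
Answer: -1/1044 ≈ -0.00095785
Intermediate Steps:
1/B(-917) = 1/(-127 - 917) = 1/(-1044) = -1/1044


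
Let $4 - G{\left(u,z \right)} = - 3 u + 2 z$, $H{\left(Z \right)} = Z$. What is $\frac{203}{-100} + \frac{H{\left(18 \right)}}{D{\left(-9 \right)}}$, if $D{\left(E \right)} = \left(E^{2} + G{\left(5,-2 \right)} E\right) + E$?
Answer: $- \frac{649}{300} \approx -2.1633$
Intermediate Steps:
$G{\left(u,z \right)} = 4 - 2 z + 3 u$ ($G{\left(u,z \right)} = 4 - \left(- 3 u + 2 z\right) = 4 + \left(- 2 z + 3 u\right) = 4 - 2 z + 3 u$)
$D{\left(E \right)} = E^{2} + 24 E$ ($D{\left(E \right)} = \left(E^{2} + \left(4 - -4 + 3 \cdot 5\right) E\right) + E = \left(E^{2} + \left(4 + 4 + 15\right) E\right) + E = \left(E^{2} + 23 E\right) + E = E^{2} + 24 E$)
$\frac{203}{-100} + \frac{H{\left(18 \right)}}{D{\left(-9 \right)}} = \frac{203}{-100} + \frac{18}{\left(-9\right) \left(24 - 9\right)} = 203 \left(- \frac{1}{100}\right) + \frac{18}{\left(-9\right) 15} = - \frac{203}{100} + \frac{18}{-135} = - \frac{203}{100} + 18 \left(- \frac{1}{135}\right) = - \frac{203}{100} - \frac{2}{15} = - \frac{649}{300}$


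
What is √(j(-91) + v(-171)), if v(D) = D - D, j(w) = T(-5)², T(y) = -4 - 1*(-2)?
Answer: 2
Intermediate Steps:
T(y) = -2 (T(y) = -4 + 2 = -2)
j(w) = 4 (j(w) = (-2)² = 4)
v(D) = 0
√(j(-91) + v(-171)) = √(4 + 0) = √4 = 2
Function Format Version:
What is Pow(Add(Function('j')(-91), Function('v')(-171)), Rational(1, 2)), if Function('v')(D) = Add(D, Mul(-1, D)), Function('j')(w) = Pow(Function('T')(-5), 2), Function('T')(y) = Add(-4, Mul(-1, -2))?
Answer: 2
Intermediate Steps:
Function('T')(y) = -2 (Function('T')(y) = Add(-4, 2) = -2)
Function('j')(w) = 4 (Function('j')(w) = Pow(-2, 2) = 4)
Function('v')(D) = 0
Pow(Add(Function('j')(-91), Function('v')(-171)), Rational(1, 2)) = Pow(Add(4, 0), Rational(1, 2)) = Pow(4, Rational(1, 2)) = 2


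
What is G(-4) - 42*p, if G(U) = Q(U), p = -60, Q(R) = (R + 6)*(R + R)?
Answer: 2504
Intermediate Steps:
Q(R) = 2*R*(6 + R) (Q(R) = (6 + R)*(2*R) = 2*R*(6 + R))
G(U) = 2*U*(6 + U)
G(-4) - 42*p = 2*(-4)*(6 - 4) - 42*(-60) = 2*(-4)*2 + 2520 = -16 + 2520 = 2504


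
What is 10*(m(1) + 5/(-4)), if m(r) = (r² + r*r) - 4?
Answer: -65/2 ≈ -32.500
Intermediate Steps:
m(r) = -4 + 2*r² (m(r) = (r² + r²) - 4 = 2*r² - 4 = -4 + 2*r²)
10*(m(1) + 5/(-4)) = 10*((-4 + 2*1²) + 5/(-4)) = 10*((-4 + 2*1) + 5*(-¼)) = 10*((-4 + 2) - 5/4) = 10*(-2 - 5/4) = 10*(-13/4) = -65/2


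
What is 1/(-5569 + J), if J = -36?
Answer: -1/5605 ≈ -0.00017841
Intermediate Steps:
1/(-5569 + J) = 1/(-5569 - 36) = 1/(-5605) = -1/5605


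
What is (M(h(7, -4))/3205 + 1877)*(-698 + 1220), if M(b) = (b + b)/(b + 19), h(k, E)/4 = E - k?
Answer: 78506040186/80125 ≈ 9.7980e+5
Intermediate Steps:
h(k, E) = -4*k + 4*E (h(k, E) = 4*(E - k) = -4*k + 4*E)
M(b) = 2*b/(19 + b) (M(b) = (2*b)/(19 + b) = 2*b/(19 + b))
(M(h(7, -4))/3205 + 1877)*(-698 + 1220) = ((2*(-4*7 + 4*(-4))/(19 + (-4*7 + 4*(-4))))/3205 + 1877)*(-698 + 1220) = ((2*(-28 - 16)/(19 + (-28 - 16)))*(1/3205) + 1877)*522 = ((2*(-44)/(19 - 44))*(1/3205) + 1877)*522 = ((2*(-44)/(-25))*(1/3205) + 1877)*522 = ((2*(-44)*(-1/25))*(1/3205) + 1877)*522 = ((88/25)*(1/3205) + 1877)*522 = (88/80125 + 1877)*522 = (150394713/80125)*522 = 78506040186/80125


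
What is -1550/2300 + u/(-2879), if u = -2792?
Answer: 39183/132434 ≈ 0.29587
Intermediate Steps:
-1550/2300 + u/(-2879) = -1550/2300 - 2792/(-2879) = -1550*1/2300 - 2792*(-1/2879) = -31/46 + 2792/2879 = 39183/132434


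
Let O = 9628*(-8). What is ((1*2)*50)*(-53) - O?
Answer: 71724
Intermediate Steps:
O = -77024
((1*2)*50)*(-53) - O = ((1*2)*50)*(-53) - 1*(-77024) = (2*50)*(-53) + 77024 = 100*(-53) + 77024 = -5300 + 77024 = 71724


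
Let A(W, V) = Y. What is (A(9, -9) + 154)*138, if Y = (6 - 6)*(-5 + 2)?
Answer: 21252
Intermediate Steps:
Y = 0 (Y = 0*(-3) = 0)
A(W, V) = 0
(A(9, -9) + 154)*138 = (0 + 154)*138 = 154*138 = 21252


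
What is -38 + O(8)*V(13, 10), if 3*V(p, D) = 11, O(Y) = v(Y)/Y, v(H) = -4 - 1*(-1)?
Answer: -315/8 ≈ -39.375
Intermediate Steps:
v(H) = -3 (v(H) = -4 + 1 = -3)
O(Y) = -3/Y
V(p, D) = 11/3 (V(p, D) = (⅓)*11 = 11/3)
-38 + O(8)*V(13, 10) = -38 - 3/8*(11/3) = -38 - 3*⅛*(11/3) = -38 - 3/8*11/3 = -38 - 11/8 = -315/8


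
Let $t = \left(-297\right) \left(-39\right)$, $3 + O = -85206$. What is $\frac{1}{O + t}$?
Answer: $- \frac{1}{73626} \approx -1.3582 \cdot 10^{-5}$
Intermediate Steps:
$O = -85209$ ($O = -3 - 85206 = -85209$)
$t = 11583$
$\frac{1}{O + t} = \frac{1}{-85209 + 11583} = \frac{1}{-73626} = - \frac{1}{73626}$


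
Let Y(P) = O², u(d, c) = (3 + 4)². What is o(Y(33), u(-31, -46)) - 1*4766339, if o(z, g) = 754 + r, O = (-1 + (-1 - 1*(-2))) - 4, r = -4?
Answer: -4765589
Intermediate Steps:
u(d, c) = 49 (u(d, c) = 7² = 49)
O = -4 (O = (-1 + (-1 + 2)) - 4 = (-1 + 1) - 4 = 0 - 4 = -4)
Y(P) = 16 (Y(P) = (-4)² = 16)
o(z, g) = 750 (o(z, g) = 754 - 4 = 750)
o(Y(33), u(-31, -46)) - 1*4766339 = 750 - 1*4766339 = 750 - 4766339 = -4765589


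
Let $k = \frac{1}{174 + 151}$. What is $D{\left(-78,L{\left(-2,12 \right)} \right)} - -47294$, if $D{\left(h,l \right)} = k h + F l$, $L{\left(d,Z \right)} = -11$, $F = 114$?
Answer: $\frac{1150994}{25} \approx 46040.0$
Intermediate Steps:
$k = \frac{1}{325} \approx 0.0030769$
$D{\left(h,l \right)} = 114 l + \frac{h}{325}$ ($D{\left(h,l \right)} = \frac{h}{325} + 114 l = 114 l + \frac{h}{325}$)
$D{\left(-78,L{\left(-2,12 \right)} \right)} - -47294 = \left(114 \left(-11\right) + \frac{1}{325} \left(-78\right)\right) - -47294 = \left(-1254 - \frac{6}{25}\right) + 47294 = - \frac{31356}{25} + 47294 = \frac{1150994}{25}$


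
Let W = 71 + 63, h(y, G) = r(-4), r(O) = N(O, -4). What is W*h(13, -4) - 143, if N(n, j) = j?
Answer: -679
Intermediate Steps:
r(O) = -4
h(y, G) = -4
W = 134
W*h(13, -4) - 143 = 134*(-4) - 143 = -536 - 143 = -679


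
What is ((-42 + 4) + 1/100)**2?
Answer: 14432401/10000 ≈ 1443.2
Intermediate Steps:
((-42 + 4) + 1/100)**2 = (-38 + 1/100)**2 = (-3799/100)**2 = 14432401/10000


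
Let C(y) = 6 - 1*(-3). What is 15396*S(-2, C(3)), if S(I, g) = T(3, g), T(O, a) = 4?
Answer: 61584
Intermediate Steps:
C(y) = 9 (C(y) = 6 + 3 = 9)
S(I, g) = 4
15396*S(-2, C(3)) = 15396*4 = 61584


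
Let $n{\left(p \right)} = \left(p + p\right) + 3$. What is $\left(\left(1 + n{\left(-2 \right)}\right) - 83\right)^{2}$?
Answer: $6889$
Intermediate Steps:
$n{\left(p \right)} = 3 + 2 p$ ($n{\left(p \right)} = 2 p + 3 = 3 + 2 p$)
$\left(\left(1 + n{\left(-2 \right)}\right) - 83\right)^{2} = \left(\left(1 + \left(3 + 2 \left(-2\right)\right)\right) - 83\right)^{2} = \left(\left(1 + \left(3 - 4\right)\right) - 83\right)^{2} = \left(\left(1 - 1\right) - 83\right)^{2} = \left(0 - 83\right)^{2} = \left(-83\right)^{2} = 6889$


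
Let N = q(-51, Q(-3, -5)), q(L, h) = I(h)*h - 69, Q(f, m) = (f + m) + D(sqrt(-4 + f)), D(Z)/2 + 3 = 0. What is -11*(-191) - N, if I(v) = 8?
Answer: 2282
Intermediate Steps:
D(Z) = -6 (D(Z) = -6 + 2*0 = -6 + 0 = -6)
Q(f, m) = -6 + f + m (Q(f, m) = (f + m) - 6 = -6 + f + m)
q(L, h) = -69 + 8*h (q(L, h) = 8*h - 69 = -69 + 8*h)
N = -181 (N = -69 + 8*(-6 - 3 - 5) = -69 + 8*(-14) = -69 - 112 = -181)
-11*(-191) - N = -11*(-191) - 1*(-181) = 2101 + 181 = 2282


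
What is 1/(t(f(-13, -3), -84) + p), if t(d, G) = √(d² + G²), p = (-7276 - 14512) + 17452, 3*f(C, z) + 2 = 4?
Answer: -9756/42286139 - 3*√15877/84572278 ≈ -0.00023518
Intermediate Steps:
f(C, z) = ⅔ (f(C, z) = -⅔ + (⅓)*4 = -⅔ + 4/3 = ⅔)
p = -4336 (p = -21788 + 17452 = -4336)
t(d, G) = √(G² + d²)
1/(t(f(-13, -3), -84) + p) = 1/(√((-84)² + (⅔)²) - 4336) = 1/(√(7056 + 4/9) - 4336) = 1/(√(63508/9) - 4336) = 1/(2*√15877/3 - 4336) = 1/(-4336 + 2*√15877/3)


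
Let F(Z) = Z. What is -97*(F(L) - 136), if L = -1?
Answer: 13289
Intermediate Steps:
-97*(F(L) - 136) = -97*(-1 - 136) = -97*(-137) = 13289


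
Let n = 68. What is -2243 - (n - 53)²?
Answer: -2468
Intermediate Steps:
-2243 - (n - 53)² = -2243 - (68 - 53)² = -2243 - 1*15² = -2243 - 1*225 = -2243 - 225 = -2468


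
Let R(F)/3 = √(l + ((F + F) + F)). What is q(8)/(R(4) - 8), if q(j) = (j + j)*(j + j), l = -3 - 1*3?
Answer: -1024/5 - 384*√6/5 ≈ -392.92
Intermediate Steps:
l = -6 (l = -3 - 3 = -6)
q(j) = 4*j² (q(j) = (2*j)*(2*j) = 4*j²)
R(F) = 3*√(-6 + 3*F) (R(F) = 3*√(-6 + ((F + F) + F)) = 3*√(-6 + (2*F + F)) = 3*√(-6 + 3*F))
q(8)/(R(4) - 8) = (4*8²)/(3*√(-6 + 3*4) - 8) = (4*64)/(3*√(-6 + 12) - 8) = 256/(3*√6 - 8) = 256/(-8 + 3*√6)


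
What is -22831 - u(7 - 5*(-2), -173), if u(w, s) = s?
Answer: -22658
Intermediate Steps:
-22831 - u(7 - 5*(-2), -173) = -22831 - 1*(-173) = -22831 + 173 = -22658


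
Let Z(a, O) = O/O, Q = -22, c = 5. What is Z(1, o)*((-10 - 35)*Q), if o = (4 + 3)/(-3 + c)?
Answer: 990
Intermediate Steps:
o = 7/2 (o = (4 + 3)/(-3 + 5) = 7/2 ≈ 3.5000)
Z(a, O) = 1
Z(1, o)*((-10 - 35)*Q) = 1*((-10 - 35)*(-22)) = 1*(-45*(-22)) = 1*990 = 990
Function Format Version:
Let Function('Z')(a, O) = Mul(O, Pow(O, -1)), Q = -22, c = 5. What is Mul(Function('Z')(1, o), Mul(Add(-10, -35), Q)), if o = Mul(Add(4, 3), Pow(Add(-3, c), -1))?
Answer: 990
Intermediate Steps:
o = Rational(7, 2) (o = Mul(Add(4, 3), Pow(Add(-3, 5), -1)) = Mul(7, Pow(2, -1)) = Mul(7, Rational(1, 2)) = Rational(7, 2) ≈ 3.5000)
Function('Z')(a, O) = 1
Mul(Function('Z')(1, o), Mul(Add(-10, -35), Q)) = Mul(1, Mul(Add(-10, -35), -22)) = Mul(1, Mul(-45, -22)) = Mul(1, 990) = 990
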